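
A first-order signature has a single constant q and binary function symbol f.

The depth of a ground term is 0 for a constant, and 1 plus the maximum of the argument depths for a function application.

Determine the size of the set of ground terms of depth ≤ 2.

If N_k denotes the number of depth-≤k ground terms, the 1 constant gives N_0 = 1, and each function symbol of arity r contributes N_{k-1}^r new terms at level k: N_k = 1 + N_{k-1}^2.
N_0 = 1
N_1 = 1 + 1^2 = 2
N_2 = 1 + 2^2 = 5
Explicitly: q, f(q, q), f(q, f(q, q)), f(f(q, q), q), f(f(q, q), f(q, q)).

5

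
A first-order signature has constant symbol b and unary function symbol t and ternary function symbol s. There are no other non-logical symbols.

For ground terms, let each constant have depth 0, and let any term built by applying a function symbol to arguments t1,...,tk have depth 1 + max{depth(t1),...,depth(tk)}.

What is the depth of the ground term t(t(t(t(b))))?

4

depth(t(b)) = 1 + depth(b) = 1 + 0 = 1
depth(t(t(b))) = 1 + depth(t(b)) = 1 + 1 = 2
depth(t(t(t(b)))) = 1 + depth(t(t(b))) = 1 + 2 = 3
depth(t(t(t(t(b))))) = 1 + depth(t(t(t(b)))) = 1 + 3 = 4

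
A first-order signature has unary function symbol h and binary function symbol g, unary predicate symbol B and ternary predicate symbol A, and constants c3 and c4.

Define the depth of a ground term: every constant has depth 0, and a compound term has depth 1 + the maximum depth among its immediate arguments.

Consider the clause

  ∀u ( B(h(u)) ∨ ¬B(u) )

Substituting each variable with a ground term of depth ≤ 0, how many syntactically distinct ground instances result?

2

Ground terms of depth ≤ 0:
  Write N_k for the number of ground terms of depth ≤ k. A term of depth ≤ k is either a constant or a function symbol applied to arguments of depth ≤ k−1, so N_k = 2 + N_{k-1} + N_{k-1}^2.
  N_0 = 2
So there are 2 ground terms available for substitution.
The variable u ranges independently over the available ground terms, and distinct assignments produce distinct instances.
Number of ground instances = 2.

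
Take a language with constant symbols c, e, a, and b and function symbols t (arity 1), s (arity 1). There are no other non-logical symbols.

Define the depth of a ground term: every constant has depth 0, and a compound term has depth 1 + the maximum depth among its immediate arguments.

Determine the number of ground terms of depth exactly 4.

Let N_k = |{terms of depth ≤ k}|. Then N_0 = 4 and N_k = 4 + N_{k-1} + N_{k-1} for k ≥ 1 (one summand per function symbol, arity giving the exponent).
N_0 = 4
N_1 = 4 + 4 + 4 = 12
N_2 = 4 + 12 + 12 = 28
N_3 = 4 + 28 + 28 = 60
N_4 = 4 + 60 + 60 = 124
Terms of depth exactly 4: N_4 − N_3 = 124 − 60 = 64.

64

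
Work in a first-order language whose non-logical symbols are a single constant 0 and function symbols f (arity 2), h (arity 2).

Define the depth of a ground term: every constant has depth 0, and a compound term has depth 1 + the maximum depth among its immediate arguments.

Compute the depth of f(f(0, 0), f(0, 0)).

2

depth(f(0, 0)) = 1 + max(0, 0) = 1
depth(f(f(0, 0), f(0, 0))) = 1 + max(1, 1) = 2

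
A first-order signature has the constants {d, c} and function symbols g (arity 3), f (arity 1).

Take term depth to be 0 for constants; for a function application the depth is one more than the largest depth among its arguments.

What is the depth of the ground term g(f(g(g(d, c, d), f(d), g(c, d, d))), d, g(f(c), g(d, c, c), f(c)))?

depth(g(d, c, d)) = 1 + max(0, 0, 0) = 1
depth(f(d)) = 1 + depth(d) = 1 + 0 = 1
depth(g(c, d, d)) = 1 + max(0, 0, 0) = 1
depth(g(g(d, c, d), f(d), g(c, d, d))) = 1 + max(1, 1, 1) = 2
depth(f(g(g(d, c, d), f(d), g(c, d, d)))) = 1 + depth(g(g(d, c, d), f(d), g(c, d, d))) = 1 + 2 = 3
depth(f(c)) = 1 + depth(c) = 1 + 0 = 1
depth(g(d, c, c)) = 1 + max(0, 0, 0) = 1
depth(g(f(c), g(d, c, c), f(c))) = 1 + max(1, 1, 1) = 2
depth(g(f(g(g(d, c, d), f(d), g(c, d, d))), d, g(f(c), g(d, c, c), f(c)))) = 1 + max(3, 0, 2) = 4

4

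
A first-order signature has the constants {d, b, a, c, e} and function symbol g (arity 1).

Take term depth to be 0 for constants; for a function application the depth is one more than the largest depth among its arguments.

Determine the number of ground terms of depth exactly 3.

5

Let N_k count ground terms of depth at most k. Each non-constant term of depth ≤ k is some function symbol applied to depth-≤(k−1) arguments, giving N_k = 5 + N_{k-1}.
N_0 = 5
N_1 = 5 + 5 = 10
N_2 = 5 + 10 = 15
N_3 = 5 + 15 = 20
Terms of depth exactly 3: N_3 − N_2 = 20 − 15 = 5.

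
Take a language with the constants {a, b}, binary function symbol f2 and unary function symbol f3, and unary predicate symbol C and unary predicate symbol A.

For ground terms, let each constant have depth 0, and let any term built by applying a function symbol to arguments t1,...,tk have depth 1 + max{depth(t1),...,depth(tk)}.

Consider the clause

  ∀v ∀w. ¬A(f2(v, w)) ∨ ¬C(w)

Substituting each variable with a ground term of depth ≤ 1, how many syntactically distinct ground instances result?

Ground terms of depth ≤ 1:
  Let N_k = |{terms of depth ≤ k}|. Then N_0 = 2 and N_k = 2 + N_{k-1}^2 + N_{k-1} for k ≥ 1 (one summand per function symbol, arity giving the exponent).
  N_0 = 2
  N_1 = 2 + 2^2 + 2 = 8
So there are 8 ground terms available for substitution.
The body mentions every one of the 2 quantified variables; since ground terms form a free algebra, no two substitutions collapse to the same formula.
Number of ground instances = 8^2 = 64.

64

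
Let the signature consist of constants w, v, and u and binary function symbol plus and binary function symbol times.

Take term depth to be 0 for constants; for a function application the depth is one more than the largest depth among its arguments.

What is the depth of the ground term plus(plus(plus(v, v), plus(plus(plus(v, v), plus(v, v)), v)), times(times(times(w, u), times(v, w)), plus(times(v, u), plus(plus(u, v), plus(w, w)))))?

5

depth(plus(v, v)) = 1 + max(0, 0) = 1
depth(plus(plus(v, v), plus(v, v))) = 1 + max(1, 1) = 2
depth(plus(plus(plus(v, v), plus(v, v)), v)) = 1 + max(2, 0) = 3
depth(plus(plus(v, v), plus(plus(plus(v, v), plus(v, v)), v))) = 1 + max(1, 3) = 4
depth(times(w, u)) = 1 + max(0, 0) = 1
depth(times(v, w)) = 1 + max(0, 0) = 1
depth(times(times(w, u), times(v, w))) = 1 + max(1, 1) = 2
depth(times(v, u)) = 1 + max(0, 0) = 1
depth(plus(u, v)) = 1 + max(0, 0) = 1
depth(plus(w, w)) = 1 + max(0, 0) = 1
depth(plus(plus(u, v), plus(w, w))) = 1 + max(1, 1) = 2
depth(plus(times(v, u), plus(plus(u, v), plus(w, w)))) = 1 + max(1, 2) = 3
depth(times(times(times(w, u), times(v, w)), plus(times(v, u), plus(plus(u, v), plus(w, w))))) = 1 + max(2, 3) = 4
depth(plus(plus(plus(v, v), plus(plus(plus(v, v), plus(v, v)), v)), times(times(times(w, u), times(v, w)), plus(times(v, u), plus(plus(u, v), plus(w, w)))))) = 1 + max(4, 4) = 5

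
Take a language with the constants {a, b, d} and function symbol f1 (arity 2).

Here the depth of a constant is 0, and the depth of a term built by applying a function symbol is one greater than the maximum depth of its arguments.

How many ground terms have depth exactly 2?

Let N_k = |{terms of depth ≤ k}|. Then N_0 = 3 and N_k = 3 + N_{k-1}^2 for k ≥ 1 (one summand per function symbol, arity giving the exponent).
N_0 = 3
N_1 = 3 + 3^2 = 12
N_2 = 3 + 12^2 = 147
Terms of depth exactly 2: N_2 − N_1 = 147 − 12 = 135.

135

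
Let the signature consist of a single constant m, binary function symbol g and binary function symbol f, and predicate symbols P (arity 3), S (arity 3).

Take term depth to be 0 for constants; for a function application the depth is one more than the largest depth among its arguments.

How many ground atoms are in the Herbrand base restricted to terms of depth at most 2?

First count ground terms of depth ≤ 2.
Let N_k count ground terms of depth at most k. Each non-constant term of depth ≤ k is some function symbol applied to depth-≤(k−1) arguments, giving N_k = 1 + N_{k-1}^2 + N_{k-1}^2.
N_0 = 1
N_1 = 1 + 1^2 + 1^2 = 3
N_2 = 1 + 3^2 + 3^2 = 19
So |H| = 19.
Each predicate of arity r yields |H|^r ground atoms (one per choice of an r-tuple from H):
  P: 19^3 = 6859;  S: 19^3 = 6859
Total ground atoms: 6859 + 6859 = 13718.

13718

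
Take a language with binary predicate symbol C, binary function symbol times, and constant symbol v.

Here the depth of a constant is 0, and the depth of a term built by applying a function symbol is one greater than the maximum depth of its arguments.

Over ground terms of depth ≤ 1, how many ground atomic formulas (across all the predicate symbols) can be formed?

First count ground terms of depth ≤ 1.
Let N_k count ground terms of depth at most k. Each non-constant term of depth ≤ k is some function symbol applied to depth-≤(k−1) arguments, giving N_k = 1 + N_{k-1}^2.
N_0 = 1
N_1 = 1 + 1^2 = 2
So |H| = 2.
Ground atoms are formed by filling each argument slot of a predicate with a term from H, so an r-ary predicate gives |H|^r atoms:
  C: 2^2 = 4
Total ground atoms: 4.

4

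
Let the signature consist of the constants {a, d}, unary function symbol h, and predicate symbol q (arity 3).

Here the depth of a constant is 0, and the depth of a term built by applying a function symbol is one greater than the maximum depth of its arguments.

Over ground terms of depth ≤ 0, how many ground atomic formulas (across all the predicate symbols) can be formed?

8

First count ground terms of depth ≤ 0.
Write N_k for the number of ground terms of depth ≤ k. A term of depth ≤ k is either a constant or a function symbol applied to arguments of depth ≤ k−1, so N_k = 2 + N_{k-1}.
N_0 = 2
Explicitly: a, d.
So |H| = 2.
Each predicate of arity r yields |H|^r ground atoms (one per choice of an r-tuple from H):
  q: 2^3 = 8
Total ground atoms: 8.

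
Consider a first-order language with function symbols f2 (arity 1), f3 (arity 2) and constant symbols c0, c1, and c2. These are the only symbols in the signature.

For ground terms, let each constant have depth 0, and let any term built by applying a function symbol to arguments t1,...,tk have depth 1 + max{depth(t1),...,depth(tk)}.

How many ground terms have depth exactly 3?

Count level by level. With function symbols f2/1, f3/2, the terms of depth ≤ k are the 3 constants together with each function applied to depth-≤(k−1) tuples, so N_k = 3 + N_{k-1} + N_{k-1}^2.
N_0 = 3
N_1 = 3 + 3 + 3^2 = 15
N_2 = 3 + 15 + 15^2 = 243
N_3 = 3 + 243 + 243^2 = 59295
Terms of depth exactly 3: N_3 − N_2 = 59295 − 243 = 59052.

59052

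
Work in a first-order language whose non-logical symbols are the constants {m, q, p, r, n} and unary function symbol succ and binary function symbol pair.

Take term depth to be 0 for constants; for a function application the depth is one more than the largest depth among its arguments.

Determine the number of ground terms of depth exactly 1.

30

If N_k denotes the number of depth-≤k ground terms, the 5 constants give N_0 = 5, and each function symbol of arity r contributes N_{k-1}^r new terms at level k: N_k = 5 + N_{k-1} + N_{k-1}^2.
N_0 = 5
N_1 = 5 + 5 + 5^2 = 35
Terms of depth exactly 1: N_1 − N_0 = 35 − 5 = 30.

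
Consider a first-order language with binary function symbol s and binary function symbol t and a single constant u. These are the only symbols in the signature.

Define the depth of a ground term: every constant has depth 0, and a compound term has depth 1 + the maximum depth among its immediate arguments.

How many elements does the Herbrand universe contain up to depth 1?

3

Let N_k count ground terms of depth at most k. Each non-constant term of depth ≤ k is some function symbol applied to depth-≤(k−1) arguments, giving N_k = 1 + N_{k-1}^2 + N_{k-1}^2.
N_0 = 1
N_1 = 1 + 1^2 + 1^2 = 3
Explicitly: u, s(u, u), t(u, u).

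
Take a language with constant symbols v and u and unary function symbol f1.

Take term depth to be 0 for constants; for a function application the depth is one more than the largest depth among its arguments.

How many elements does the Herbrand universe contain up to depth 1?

Let N_k count ground terms of depth at most k. Each non-constant term of depth ≤ k is some function symbol applied to depth-≤(k−1) arguments, giving N_k = 2 + N_{k-1}.
N_0 = 2
N_1 = 2 + 2 = 4

4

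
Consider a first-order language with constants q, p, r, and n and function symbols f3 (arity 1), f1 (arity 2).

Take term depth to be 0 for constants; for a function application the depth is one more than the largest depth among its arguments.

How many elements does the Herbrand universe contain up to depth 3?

Let N_k = |{terms of depth ≤ k}|. Then N_0 = 4 and N_k = 4 + N_{k-1} + N_{k-1}^2 for k ≥ 1 (one summand per function symbol, arity giving the exponent).
N_0 = 4
N_1 = 4 + 4 + 4^2 = 24
N_2 = 4 + 24 + 24^2 = 604
N_3 = 4 + 604 + 604^2 = 365424

365424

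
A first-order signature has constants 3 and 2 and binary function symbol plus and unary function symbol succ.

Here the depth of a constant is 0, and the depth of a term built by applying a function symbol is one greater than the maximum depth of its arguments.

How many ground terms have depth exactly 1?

Write N_k for the number of ground terms of depth ≤ k. A term of depth ≤ k is either a constant or a function symbol applied to arguments of depth ≤ k−1, so N_k = 2 + N_{k-1}^2 + N_{k-1}.
N_0 = 2
N_1 = 2 + 2^2 + 2 = 8
Terms of depth exactly 1: N_1 − N_0 = 8 − 2 = 6.

6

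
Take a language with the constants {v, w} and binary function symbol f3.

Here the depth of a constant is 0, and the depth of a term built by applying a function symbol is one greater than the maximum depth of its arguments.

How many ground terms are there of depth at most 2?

38

Write N_k for the number of ground terms of depth ≤ k. A term of depth ≤ k is either a constant or a function symbol applied to arguments of depth ≤ k−1, so N_k = 2 + N_{k-1}^2.
N_0 = 2
N_1 = 2 + 2^2 = 6
N_2 = 2 + 6^2 = 38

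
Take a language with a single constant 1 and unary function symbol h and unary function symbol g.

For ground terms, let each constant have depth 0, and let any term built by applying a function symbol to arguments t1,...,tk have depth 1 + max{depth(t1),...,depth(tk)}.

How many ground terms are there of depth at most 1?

Let N_k = |{terms of depth ≤ k}|. Then N_0 = 1 and N_k = 1 + N_{k-1} + N_{k-1} for k ≥ 1 (one summand per function symbol, arity giving the exponent).
N_0 = 1
N_1 = 1 + 1 + 1 = 3
Explicitly: 1, h(1), g(1).

3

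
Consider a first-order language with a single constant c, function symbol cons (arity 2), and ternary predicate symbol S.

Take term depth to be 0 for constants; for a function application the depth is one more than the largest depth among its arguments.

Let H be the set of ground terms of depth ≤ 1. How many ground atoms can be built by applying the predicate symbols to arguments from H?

8

First count ground terms of depth ≤ 1.
Let N_k = |{terms of depth ≤ k}|. Then N_0 = 1 and N_k = 1 + N_{k-1}^2 for k ≥ 1 (one summand per function symbol, arity giving the exponent).
N_0 = 1
N_1 = 1 + 1^2 = 2
So |H| = 2.
Each predicate of arity r yields |H|^r ground atoms (one per choice of an r-tuple from H):
  S: 2^3 = 8
Total ground atoms: 8.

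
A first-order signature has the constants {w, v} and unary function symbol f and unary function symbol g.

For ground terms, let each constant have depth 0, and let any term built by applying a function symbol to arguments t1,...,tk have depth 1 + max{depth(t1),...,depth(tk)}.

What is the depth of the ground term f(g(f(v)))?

depth(f(v)) = 1 + depth(v) = 1 + 0 = 1
depth(g(f(v))) = 1 + depth(f(v)) = 1 + 1 = 2
depth(f(g(f(v)))) = 1 + depth(g(f(v))) = 1 + 2 = 3

3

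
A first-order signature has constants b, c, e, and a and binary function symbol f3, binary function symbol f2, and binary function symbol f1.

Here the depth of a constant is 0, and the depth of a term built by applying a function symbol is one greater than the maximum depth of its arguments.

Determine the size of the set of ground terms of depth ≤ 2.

8116

If N_k denotes the number of depth-≤k ground terms, the 4 constants give N_0 = 4, and each function symbol of arity r contributes N_{k-1}^r new terms at level k: N_k = 4 + N_{k-1}^2 + N_{k-1}^2 + N_{k-1}^2.
N_0 = 4
N_1 = 4 + 4^2 + 4^2 + 4^2 = 52
N_2 = 4 + 52^2 + 52^2 + 52^2 = 8116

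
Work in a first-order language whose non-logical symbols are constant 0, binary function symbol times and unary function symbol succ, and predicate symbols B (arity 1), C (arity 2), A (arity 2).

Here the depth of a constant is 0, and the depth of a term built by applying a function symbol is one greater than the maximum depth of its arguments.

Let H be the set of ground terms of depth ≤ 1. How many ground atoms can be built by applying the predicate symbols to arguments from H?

First count ground terms of depth ≤ 1.
Count level by level. With function symbols times/2, succ/1, the terms of depth ≤ k are the 1 constant together with each function applied to depth-≤(k−1) tuples, so N_k = 1 + N_{k-1}^2 + N_{k-1}.
N_0 = 1
N_1 = 1 + 1^2 + 1 = 3
Explicitly: 0, times(0, 0), succ(0).
So |H| = 3.
A ground atom is a predicate applied to a tuple of terms from H, so the count is the sum over predicates of |H|^arity:
  B: 3;  C: 3^2 = 9;  A: 3^2 = 9
Total ground atoms: 3 + 9 + 9 = 21.

21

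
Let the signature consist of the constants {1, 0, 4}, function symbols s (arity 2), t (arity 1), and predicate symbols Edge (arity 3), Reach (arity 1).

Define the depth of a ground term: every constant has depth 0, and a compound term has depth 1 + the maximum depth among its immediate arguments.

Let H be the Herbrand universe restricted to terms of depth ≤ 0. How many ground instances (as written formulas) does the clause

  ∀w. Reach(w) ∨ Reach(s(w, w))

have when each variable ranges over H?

3

Ground terms of depth ≤ 0:
  Count level by level. With function symbols s/2, t/1, the terms of depth ≤ k are the 3 constants together with each function applied to depth-≤(k−1) tuples, so N_k = 3 + N_{k-1}^2 + N_{k-1}.
  N_0 = 3
  Explicitly: 1, 0, 4.
So there are 3 ground terms available for substitution.
The variable w ranges independently over the available ground terms, and distinct assignments produce distinct instances.
Number of ground instances = 3.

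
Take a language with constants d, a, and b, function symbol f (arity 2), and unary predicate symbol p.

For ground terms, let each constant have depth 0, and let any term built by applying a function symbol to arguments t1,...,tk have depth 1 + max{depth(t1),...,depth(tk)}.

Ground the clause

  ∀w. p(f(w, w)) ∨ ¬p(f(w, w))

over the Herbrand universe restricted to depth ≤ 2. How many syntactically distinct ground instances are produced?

147

Ground terms of depth ≤ 2:
  Let N_k count ground terms of depth at most k. Each non-constant term of depth ≤ k is some function symbol applied to depth-≤(k−1) arguments, giving N_k = 3 + N_{k-1}^2.
  N_0 = 3
  N_1 = 3 + 3^2 = 12
  N_2 = 3 + 12^2 = 147
So there are 147 ground terms available for substitution.
The body mentions the single quantified variable w; since ground terms form a free algebra, no two substitutions collapse to the same formula.
Number of ground instances = 147.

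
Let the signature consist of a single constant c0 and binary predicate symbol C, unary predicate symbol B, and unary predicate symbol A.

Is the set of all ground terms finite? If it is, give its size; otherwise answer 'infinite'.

1

There are no function symbols, so the only ground term is the single constant.
The Herbrand universe is {c0}, finite with 1 element.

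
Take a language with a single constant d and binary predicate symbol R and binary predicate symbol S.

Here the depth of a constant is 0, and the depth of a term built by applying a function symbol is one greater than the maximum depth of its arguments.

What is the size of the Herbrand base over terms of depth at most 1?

2

First count ground terms of depth ≤ 1.
With no function symbols every ground term is a constant, so there is exactly 1 ground term at every depth bound.
N_0 = 1
N_1 = 1
Explicitly: d.
So |H| = 1.
Each predicate of arity r yields |H|^r ground atoms (one per choice of an r-tuple from H):
  R: 1^2 = 1;  S: 1^2 = 1
Total ground atoms: 1 + 1 = 2.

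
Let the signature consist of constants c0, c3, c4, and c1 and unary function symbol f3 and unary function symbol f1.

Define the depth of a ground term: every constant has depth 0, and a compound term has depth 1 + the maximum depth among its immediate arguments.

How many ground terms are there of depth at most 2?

Let N_k = |{terms of depth ≤ k}|. Then N_0 = 4 and N_k = 4 + N_{k-1} + N_{k-1} for k ≥ 1 (one summand per function symbol, arity giving the exponent).
N_0 = 4
N_1 = 4 + 4 + 4 = 12
N_2 = 4 + 12 + 12 = 28

28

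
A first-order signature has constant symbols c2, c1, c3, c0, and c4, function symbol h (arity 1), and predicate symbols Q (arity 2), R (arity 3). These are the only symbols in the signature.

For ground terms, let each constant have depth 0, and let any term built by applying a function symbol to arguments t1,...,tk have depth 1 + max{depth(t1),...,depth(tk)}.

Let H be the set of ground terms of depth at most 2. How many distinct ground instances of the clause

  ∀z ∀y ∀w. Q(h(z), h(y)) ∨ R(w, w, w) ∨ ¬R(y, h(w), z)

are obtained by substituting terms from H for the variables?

3375

Ground terms of depth ≤ 2:
  Let N_k count ground terms of depth at most k. Each non-constant term of depth ≤ k is some function symbol applied to depth-≤(k−1) arguments, giving N_k = 5 + N_{k-1}.
  N_0 = 5
  N_1 = 5 + 5 = 10
  N_2 = 5 + 10 = 15
So there are 15 ground terms available for substitution.
The body mentions every one of the 3 quantified variables; since ground terms form a free algebra, no two substitutions collapse to the same formula.
Number of ground instances = 15^3 = 3375.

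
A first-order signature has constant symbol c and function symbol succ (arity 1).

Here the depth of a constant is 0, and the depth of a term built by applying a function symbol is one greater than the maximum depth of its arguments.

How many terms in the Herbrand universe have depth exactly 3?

Count level by level. With function symbols succ/1, the terms of depth ≤ k are the 1 constant together with each function applied to depth-≤(k−1) tuples, so N_k = 1 + N_{k-1}.
N_0 = 1
N_1 = 1 + 1 = 2
N_2 = 1 + 2 = 3
N_3 = 1 + 3 = 4
Terms of depth exactly 3: N_3 − N_2 = 4 − 3 = 1.

1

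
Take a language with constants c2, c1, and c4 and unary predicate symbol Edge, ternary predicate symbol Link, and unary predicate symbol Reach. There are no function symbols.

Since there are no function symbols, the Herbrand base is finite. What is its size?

33

With no function symbols, the Herbrand universe is just the 3 constants.
Ground atoms per predicate: Edge: 3, Link: 3^3 = 27, Reach: 3.
Herbrand base size = 3 + 27 + 3 = 33.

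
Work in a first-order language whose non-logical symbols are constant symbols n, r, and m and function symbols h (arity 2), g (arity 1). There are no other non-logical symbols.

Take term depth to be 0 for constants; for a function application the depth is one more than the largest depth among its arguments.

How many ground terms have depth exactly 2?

228

Count level by level. With function symbols h/2, g/1, the terms of depth ≤ k are the 3 constants together with each function applied to depth-≤(k−1) tuples, so N_k = 3 + N_{k-1}^2 + N_{k-1}.
N_0 = 3
N_1 = 3 + 3^2 + 3 = 15
N_2 = 3 + 15^2 + 15 = 243
Terms of depth exactly 2: N_2 − N_1 = 243 − 15 = 228.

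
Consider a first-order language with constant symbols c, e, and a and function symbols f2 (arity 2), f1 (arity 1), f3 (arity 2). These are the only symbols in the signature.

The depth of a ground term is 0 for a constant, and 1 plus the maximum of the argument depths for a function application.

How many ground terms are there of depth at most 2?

1179

If N_k denotes the number of depth-≤k ground terms, the 3 constants give N_0 = 3, and each function symbol of arity r contributes N_{k-1}^r new terms at level k: N_k = 3 + N_{k-1}^2 + N_{k-1} + N_{k-1}^2.
N_0 = 3
N_1 = 3 + 3^2 + 3 + 3^2 = 24
N_2 = 3 + 24^2 + 24 + 24^2 = 1179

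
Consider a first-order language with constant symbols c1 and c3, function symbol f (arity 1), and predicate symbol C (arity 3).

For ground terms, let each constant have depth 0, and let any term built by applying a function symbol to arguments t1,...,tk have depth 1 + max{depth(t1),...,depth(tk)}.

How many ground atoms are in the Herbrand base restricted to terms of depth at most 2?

First count ground terms of depth ≤ 2.
Let N_k count ground terms of depth at most k. Each non-constant term of depth ≤ k is some function symbol applied to depth-≤(k−1) arguments, giving N_k = 2 + N_{k-1}.
N_0 = 2
N_1 = 2 + 2 = 4
N_2 = 2 + 4 = 6
Explicitly: c1, c3, f(c1), f(c3), f(f(c1)), f(f(c3)).
So |H| = 6.
Each predicate of arity r yields |H|^r ground atoms (one per choice of an r-tuple from H):
  C: 6^3 = 216
Total ground atoms: 216.

216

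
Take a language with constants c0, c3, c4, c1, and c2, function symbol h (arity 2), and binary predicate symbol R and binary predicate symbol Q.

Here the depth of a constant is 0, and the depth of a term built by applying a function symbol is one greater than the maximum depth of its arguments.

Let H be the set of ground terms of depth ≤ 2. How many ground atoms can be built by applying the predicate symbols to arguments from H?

1638050

First count ground terms of depth ≤ 2.
Write N_k for the number of ground terms of depth ≤ k. A term of depth ≤ k is either a constant or a function symbol applied to arguments of depth ≤ k−1, so N_k = 5 + N_{k-1}^2.
N_0 = 5
N_1 = 5 + 5^2 = 30
N_2 = 5 + 30^2 = 905
So |H| = 905.
A ground atom is a predicate applied to a tuple of terms from H, so the count is the sum over predicates of |H|^arity:
  R: 905^2 = 819025;  Q: 905^2 = 819025
Total ground atoms: 819025 + 819025 = 1638050.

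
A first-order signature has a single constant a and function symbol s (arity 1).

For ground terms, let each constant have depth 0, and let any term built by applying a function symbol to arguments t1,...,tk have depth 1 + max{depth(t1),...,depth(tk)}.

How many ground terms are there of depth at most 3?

4

Let N_k = |{terms of depth ≤ k}|. Then N_0 = 1 and N_k = 1 + N_{k-1} for k ≥ 1 (one summand per function symbol, arity giving the exponent).
N_0 = 1
N_1 = 1 + 1 = 2
N_2 = 1 + 2 = 3
N_3 = 1 + 3 = 4
Explicitly: a, s(a), s(s(a)), s(s(s(a))).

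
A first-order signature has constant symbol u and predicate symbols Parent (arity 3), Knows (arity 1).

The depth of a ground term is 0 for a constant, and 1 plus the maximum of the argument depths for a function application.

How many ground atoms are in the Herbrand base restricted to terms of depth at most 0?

First count ground terms of depth ≤ 0.
With no function symbols every ground term is a constant, so there is exactly 1 ground term at every depth bound.
N_0 = 1
Explicitly: u.
So |H| = 1.
For each predicate symbol, the number of ground atoms is |H| raised to its arity; summing:
  Parent: 1^3 = 1;  Knows: 1
Total ground atoms: 1 + 1 = 2.

2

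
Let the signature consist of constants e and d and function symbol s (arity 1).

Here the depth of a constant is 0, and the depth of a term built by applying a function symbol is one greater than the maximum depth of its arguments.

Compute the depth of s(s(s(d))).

3

depth(s(d)) = 1 + depth(d) = 1 + 0 = 1
depth(s(s(d))) = 1 + depth(s(d)) = 1 + 1 = 2
depth(s(s(s(d)))) = 1 + depth(s(s(d))) = 1 + 2 = 3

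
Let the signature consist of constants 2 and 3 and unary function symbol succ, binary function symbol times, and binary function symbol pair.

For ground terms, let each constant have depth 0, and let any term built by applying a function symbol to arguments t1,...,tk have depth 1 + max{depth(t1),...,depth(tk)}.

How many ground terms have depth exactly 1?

10

Count level by level. With function symbols succ/1, times/2, pair/2, the terms of depth ≤ k are the 2 constants together with each function applied to depth-≤(k−1) tuples, so N_k = 2 + N_{k-1} + N_{k-1}^2 + N_{k-1}^2.
N_0 = 2
N_1 = 2 + 2 + 2^2 + 2^2 = 12
Terms of depth exactly 1: N_1 − N_0 = 12 − 2 = 10.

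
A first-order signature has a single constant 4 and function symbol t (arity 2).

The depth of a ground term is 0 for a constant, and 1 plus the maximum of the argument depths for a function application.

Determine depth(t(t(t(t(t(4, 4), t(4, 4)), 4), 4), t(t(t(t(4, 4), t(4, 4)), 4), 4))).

5

depth(t(4, 4)) = 1 + max(0, 0) = 1
depth(t(t(4, 4), t(4, 4))) = 1 + max(1, 1) = 2
depth(t(t(t(4, 4), t(4, 4)), 4)) = 1 + max(2, 0) = 3
depth(t(t(t(t(4, 4), t(4, 4)), 4), 4)) = 1 + max(3, 0) = 4
depth(t(t(t(t(t(4, 4), t(4, 4)), 4), 4), t(t(t(t(4, 4), t(4, 4)), 4), 4))) = 1 + max(4, 4) = 5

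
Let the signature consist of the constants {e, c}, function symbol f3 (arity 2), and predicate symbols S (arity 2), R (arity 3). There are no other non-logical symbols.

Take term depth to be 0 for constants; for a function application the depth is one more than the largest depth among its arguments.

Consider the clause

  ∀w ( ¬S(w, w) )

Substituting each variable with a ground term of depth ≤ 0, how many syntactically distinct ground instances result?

2

Ground terms of depth ≤ 0:
  Let N_k count ground terms of depth at most k. Each non-constant term of depth ≤ k is some function symbol applied to depth-≤(k−1) arguments, giving N_k = 2 + N_{k-1}^2.
  N_0 = 2
  Explicitly: e, c.
So there are 2 ground terms available for substitution.
The body mentions the single quantified variable w; since ground terms form a free algebra, no two substitutions collapse to the same formula.
Number of ground instances = 2.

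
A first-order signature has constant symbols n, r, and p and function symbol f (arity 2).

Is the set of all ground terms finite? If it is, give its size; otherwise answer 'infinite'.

infinite

The signature has at least one function symbol (f, arity 2) and at least one constant (n).
Iterating f gives infinitely many distinct ground terms: n, f(n, n), f(f(n, n), f(n, n)), ...
So the Herbrand universe is infinite.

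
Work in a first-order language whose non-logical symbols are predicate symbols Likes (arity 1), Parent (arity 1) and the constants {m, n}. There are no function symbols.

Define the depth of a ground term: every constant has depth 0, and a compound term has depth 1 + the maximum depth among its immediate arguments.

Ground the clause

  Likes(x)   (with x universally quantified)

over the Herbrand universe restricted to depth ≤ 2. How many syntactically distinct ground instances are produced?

2

Ground terms of depth ≤ 2:
  With no function symbols every ground term is a constant, so there are exactly 2 ground terms at every depth bound.
  N_0 = 2
  N_1 = 2
  N_2 = 2
  Explicitly: m, n.
So there are 2 ground terms available for substitution.
The clause has 1 distinct variable (x), which appears in the body. In the free term algebra distinct substitutions yield syntactically distinct ground instances.
Number of ground instances = 2.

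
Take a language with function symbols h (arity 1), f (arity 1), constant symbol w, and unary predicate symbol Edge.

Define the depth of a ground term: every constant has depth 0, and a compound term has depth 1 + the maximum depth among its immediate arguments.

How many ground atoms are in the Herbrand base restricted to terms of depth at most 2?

7

First count ground terms of depth ≤ 2.
Let N_k count ground terms of depth at most k. Each non-constant term of depth ≤ k is some function symbol applied to depth-≤(k−1) arguments, giving N_k = 1 + N_{k-1} + N_{k-1}.
N_0 = 1
N_1 = 1 + 1 + 1 = 3
N_2 = 1 + 3 + 3 = 7
Explicitly: w, h(w), h(h(w)), h(f(w)), f(w), f(h(w)), f(f(w)).
So |H| = 7.
Each predicate of arity r yields |H|^r ground atoms (one per choice of an r-tuple from H):
  Edge: 7
Total ground atoms: 7.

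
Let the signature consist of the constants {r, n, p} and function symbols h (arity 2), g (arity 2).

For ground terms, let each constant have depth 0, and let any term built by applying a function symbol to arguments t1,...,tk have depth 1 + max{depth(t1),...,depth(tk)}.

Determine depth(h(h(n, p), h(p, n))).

depth(h(n, p)) = 1 + max(0, 0) = 1
depth(h(p, n)) = 1 + max(0, 0) = 1
depth(h(h(n, p), h(p, n))) = 1 + max(1, 1) = 2

2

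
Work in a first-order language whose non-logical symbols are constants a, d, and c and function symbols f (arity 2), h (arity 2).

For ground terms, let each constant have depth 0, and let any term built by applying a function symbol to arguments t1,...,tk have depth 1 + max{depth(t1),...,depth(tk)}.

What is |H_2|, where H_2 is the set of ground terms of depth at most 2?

885

If N_k denotes the number of depth-≤k ground terms, the 3 constants give N_0 = 3, and each function symbol of arity r contributes N_{k-1}^r new terms at level k: N_k = 3 + N_{k-1}^2 + N_{k-1}^2.
N_0 = 3
N_1 = 3 + 3^2 + 3^2 = 21
N_2 = 3 + 21^2 + 21^2 = 885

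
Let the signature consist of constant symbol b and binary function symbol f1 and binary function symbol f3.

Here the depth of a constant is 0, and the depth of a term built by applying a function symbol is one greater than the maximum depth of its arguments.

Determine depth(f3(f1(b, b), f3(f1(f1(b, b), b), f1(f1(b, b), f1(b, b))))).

4

depth(f1(b, b)) = 1 + max(0, 0) = 1
depth(f1(f1(b, b), b)) = 1 + max(1, 0) = 2
depth(f1(f1(b, b), f1(b, b))) = 1 + max(1, 1) = 2
depth(f3(f1(f1(b, b), b), f1(f1(b, b), f1(b, b)))) = 1 + max(2, 2) = 3
depth(f3(f1(b, b), f3(f1(f1(b, b), b), f1(f1(b, b), f1(b, b))))) = 1 + max(1, 3) = 4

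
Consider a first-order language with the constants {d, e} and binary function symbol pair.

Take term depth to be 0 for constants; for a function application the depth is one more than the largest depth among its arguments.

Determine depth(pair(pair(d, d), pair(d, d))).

depth(pair(d, d)) = 1 + max(0, 0) = 1
depth(pair(pair(d, d), pair(d, d))) = 1 + max(1, 1) = 2

2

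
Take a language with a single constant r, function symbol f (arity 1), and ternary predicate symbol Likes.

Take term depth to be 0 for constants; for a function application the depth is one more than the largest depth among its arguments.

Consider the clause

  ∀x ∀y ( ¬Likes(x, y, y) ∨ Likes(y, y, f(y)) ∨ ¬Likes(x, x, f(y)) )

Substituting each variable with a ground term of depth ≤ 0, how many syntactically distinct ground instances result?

Ground terms of depth ≤ 0:
  Count level by level. With function symbols f/1, the terms of depth ≤ k are the 1 constant together with each function applied to depth-≤(k−1) tuples, so N_k = 1 + N_{k-1}.
  N_0 = 1
So there is exactly 1 ground term available for substitution.
The body mentions every one of the 2 quantified variables; since ground terms form a free algebra, no two substitutions collapse to the same formula.
Number of ground instances = 1^2 = 1.

1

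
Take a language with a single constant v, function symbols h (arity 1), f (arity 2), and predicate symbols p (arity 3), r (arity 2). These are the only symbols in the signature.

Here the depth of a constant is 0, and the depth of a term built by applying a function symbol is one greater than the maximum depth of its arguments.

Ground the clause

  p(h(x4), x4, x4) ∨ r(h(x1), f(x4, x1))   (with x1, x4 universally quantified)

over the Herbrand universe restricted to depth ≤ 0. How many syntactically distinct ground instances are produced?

Ground terms of depth ≤ 0:
  Write N_k for the number of ground terms of depth ≤ k. A term of depth ≤ k is either a constant or a function symbol applied to arguments of depth ≤ k−1, so N_k = 1 + N_{k-1} + N_{k-1}^2.
  N_0 = 1
  Explicitly: v.
So there is exactly 1 ground term available for substitution.
There are 2 variables to instantiate (x1, x4), each occurring in at least one literal, so different choices give different ground instances.
Number of ground instances = 1^2 = 1.

1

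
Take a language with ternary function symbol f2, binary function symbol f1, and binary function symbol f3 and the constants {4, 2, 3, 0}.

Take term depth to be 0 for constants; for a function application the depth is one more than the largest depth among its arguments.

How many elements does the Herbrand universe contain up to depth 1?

100

Let N_k = |{terms of depth ≤ k}|. Then N_0 = 4 and N_k = 4 + N_{k-1}^3 + N_{k-1}^2 + N_{k-1}^2 for k ≥ 1 (one summand per function symbol, arity giving the exponent).
N_0 = 4
N_1 = 4 + 4^3 + 4^2 + 4^2 = 100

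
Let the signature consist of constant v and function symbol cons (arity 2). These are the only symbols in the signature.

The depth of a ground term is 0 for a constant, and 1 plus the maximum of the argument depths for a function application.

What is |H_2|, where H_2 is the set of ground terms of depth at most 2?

5

Count level by level. With function symbols cons/2, the terms of depth ≤ k are the 1 constant together with each function applied to depth-≤(k−1) tuples, so N_k = 1 + N_{k-1}^2.
N_0 = 1
N_1 = 1 + 1^2 = 2
N_2 = 1 + 2^2 = 5
Explicitly: v, cons(v, v), cons(v, cons(v, v)), cons(cons(v, v), v), cons(cons(v, v), cons(v, v)).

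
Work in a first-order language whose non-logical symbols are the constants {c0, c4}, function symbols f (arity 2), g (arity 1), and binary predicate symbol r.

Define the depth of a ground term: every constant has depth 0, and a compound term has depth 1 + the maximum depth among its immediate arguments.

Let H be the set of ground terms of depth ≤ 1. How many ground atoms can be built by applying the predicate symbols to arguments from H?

First count ground terms of depth ≤ 1.
Let N_k = |{terms of depth ≤ k}|. Then N_0 = 2 and N_k = 2 + N_{k-1}^2 + N_{k-1} for k ≥ 1 (one summand per function symbol, arity giving the exponent).
N_0 = 2
N_1 = 2 + 2^2 + 2 = 8
So |H| = 8.
A ground atom is a predicate applied to a tuple of terms from H, so the count is the sum over predicates of |H|^arity:
  r: 8^2 = 64
Total ground atoms: 64.

64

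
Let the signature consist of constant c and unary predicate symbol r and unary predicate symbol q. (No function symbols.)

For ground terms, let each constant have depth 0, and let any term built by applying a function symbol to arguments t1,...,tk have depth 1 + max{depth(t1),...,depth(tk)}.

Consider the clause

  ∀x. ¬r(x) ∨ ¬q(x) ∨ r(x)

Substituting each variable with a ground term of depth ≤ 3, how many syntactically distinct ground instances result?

Ground terms of depth ≤ 3:
  With no function symbols every ground term is a constant, so there is exactly 1 ground term at every depth bound.
  N_0 = 1
  N_1 = 1
  N_2 = 1
  N_3 = 1
  Explicitly: c.
So there is exactly 1 ground term available for substitution.
The variable x ranges independently over the available ground terms, and distinct assignments produce distinct instances.
Number of ground instances = 1.

1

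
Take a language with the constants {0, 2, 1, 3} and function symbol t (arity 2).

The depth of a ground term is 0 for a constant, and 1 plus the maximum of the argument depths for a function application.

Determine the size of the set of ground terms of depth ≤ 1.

Count level by level. With function symbols t/2, the terms of depth ≤ k are the 4 constants together with each function applied to depth-≤(k−1) tuples, so N_k = 4 + N_{k-1}^2.
N_0 = 4
N_1 = 4 + 4^2 = 20

20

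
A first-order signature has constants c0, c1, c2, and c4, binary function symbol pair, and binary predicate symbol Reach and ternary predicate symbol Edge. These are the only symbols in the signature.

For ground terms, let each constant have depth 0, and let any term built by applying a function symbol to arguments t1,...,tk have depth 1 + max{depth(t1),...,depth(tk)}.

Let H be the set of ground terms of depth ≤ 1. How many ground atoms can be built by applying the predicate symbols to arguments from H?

First count ground terms of depth ≤ 1.
Write N_k for the number of ground terms of depth ≤ k. A term of depth ≤ k is either a constant or a function symbol applied to arguments of depth ≤ k−1, so N_k = 4 + N_{k-1}^2.
N_0 = 4
N_1 = 4 + 4^2 = 20
So |H| = 20.
Ground atoms are formed by filling each argument slot of a predicate with a term from H, so an r-ary predicate gives |H|^r atoms:
  Reach: 20^2 = 400;  Edge: 20^3 = 8000
Total ground atoms: 400 + 8000 = 8400.

8400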